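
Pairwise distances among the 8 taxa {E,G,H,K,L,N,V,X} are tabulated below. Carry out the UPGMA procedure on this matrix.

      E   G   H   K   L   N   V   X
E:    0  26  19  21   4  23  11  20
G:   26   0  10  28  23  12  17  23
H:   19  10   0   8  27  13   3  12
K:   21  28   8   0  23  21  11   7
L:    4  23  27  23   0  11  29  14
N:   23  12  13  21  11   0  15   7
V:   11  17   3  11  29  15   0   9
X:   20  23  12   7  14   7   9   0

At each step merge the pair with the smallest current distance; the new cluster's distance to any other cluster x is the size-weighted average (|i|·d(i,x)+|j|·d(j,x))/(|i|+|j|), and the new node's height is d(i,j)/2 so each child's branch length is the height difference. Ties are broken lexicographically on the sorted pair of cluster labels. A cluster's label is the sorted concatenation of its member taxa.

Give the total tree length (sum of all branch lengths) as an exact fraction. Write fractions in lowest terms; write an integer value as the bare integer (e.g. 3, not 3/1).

1127/24

step 1: merge (H,V) at d=3; branch lengths H→3/2, V→3/2; new cluster HV
  updated: d(E,HV)=15, d(G,HV)=27/2, d(HV,K)=19/2, d(HV,L)=28, d(HV,N)=14, d(HV,X)=21/2
step 2: merge (E,L) at d=4; branch lengths E→2, L→2; new cluster EL
  updated: d(EL,G)=49/2, d(EL,HV)=43/2, d(EL,K)=22, d(EL,N)=17, d(EL,X)=17
step 3: merge (K,X) at d=7; branch lengths K→7/2, X→7/2; new cluster KX
  updated: d(EL,KX)=39/2, d(G,KX)=51/2, d(HV,KX)=10, d(KX,N)=14
step 4: merge (HV,KX) at d=10; branch lengths HV→7/2, KX→3/2; new cluster HKVX
  updated: d(EL,HKVX)=41/2, d(G,HKVX)=39/2, d(HKVX,N)=14
step 5: merge (G,N) at d=12; branch lengths G→6, N→6; new cluster GN
  updated: d(EL,GN)=83/4, d(GN,HKVX)=67/4
step 6: merge (GN,HKVX) at d=67/4; branch lengths GN→19/8, HKVX→27/8; new cluster GHKNVX
  updated: d(EL,GHKNVX)=247/12
step 7: merge (EL,GHKNVX) at d=247/12; branch lengths EL→199/24, GHKNVX→23/12; new cluster EGHKLNVX
final tree: ((E:2,L:2):199/24,((G:6,N:6):19/8,((H:3/2,V:3/2):7/2,(K:7/2,X:7/2):3/2):27/8):23/12)
total length: 1127/24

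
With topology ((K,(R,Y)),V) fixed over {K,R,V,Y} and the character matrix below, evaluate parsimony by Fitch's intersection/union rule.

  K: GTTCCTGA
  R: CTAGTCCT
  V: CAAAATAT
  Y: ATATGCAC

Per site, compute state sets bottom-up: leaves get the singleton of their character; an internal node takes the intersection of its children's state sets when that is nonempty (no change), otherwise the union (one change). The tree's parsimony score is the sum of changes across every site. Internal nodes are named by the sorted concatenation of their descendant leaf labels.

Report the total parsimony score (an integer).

RY@0: {C} ∪ {A} = {A,C} (union, +1)
KRY@0: {G} ∪ {A,C} = {A,C,G} (union, +1)
KRVY@0: {A,C,G} ∩ {C} = {C} (intersection, +0)
RY@1: {T} ∩ {T} = {T} (intersection, +0)
KRY@1: {T} ∩ {T} = {T} (intersection, +0)
KRVY@1: {T} ∪ {A} = {A,T} (union, +1)
RY@2: {A} ∩ {A} = {A} (intersection, +0)
KRY@2: {T} ∪ {A} = {A,T} (union, +1)
KRVY@2: {A,T} ∩ {A} = {A} (intersection, +0)
RY@3: {G} ∪ {T} = {G,T} (union, +1)
KRY@3: {C} ∪ {G,T} = {C,G,T} (union, +1)
KRVY@3: {C,G,T} ∪ {A} = {A,C,G,T} (union, +1)
RY@4: {T} ∪ {G} = {G,T} (union, +1)
KRY@4: {C} ∪ {G,T} = {C,G,T} (union, +1)
KRVY@4: {C,G,T} ∪ {A} = {A,C,G,T} (union, +1)
RY@5: {C} ∩ {C} = {C} (intersection, +0)
KRY@5: {T} ∪ {C} = {C,T} (union, +1)
KRVY@5: {C,T} ∩ {T} = {T} (intersection, +0)
RY@6: {C} ∪ {A} = {A,C} (union, +1)
KRY@6: {G} ∪ {A,C} = {A,C,G} (union, +1)
KRVY@6: {A,C,G} ∩ {A} = {A} (intersection, +0)
RY@7: {T} ∪ {C} = {C,T} (union, +1)
KRY@7: {A} ∪ {C,T} = {A,C,T} (union, +1)
KRVY@7: {A,C,T} ∩ {T} = {T} (intersection, +0)
per-site changes: [2, 1, 1, 3, 3, 1, 2, 2]; total = 15

15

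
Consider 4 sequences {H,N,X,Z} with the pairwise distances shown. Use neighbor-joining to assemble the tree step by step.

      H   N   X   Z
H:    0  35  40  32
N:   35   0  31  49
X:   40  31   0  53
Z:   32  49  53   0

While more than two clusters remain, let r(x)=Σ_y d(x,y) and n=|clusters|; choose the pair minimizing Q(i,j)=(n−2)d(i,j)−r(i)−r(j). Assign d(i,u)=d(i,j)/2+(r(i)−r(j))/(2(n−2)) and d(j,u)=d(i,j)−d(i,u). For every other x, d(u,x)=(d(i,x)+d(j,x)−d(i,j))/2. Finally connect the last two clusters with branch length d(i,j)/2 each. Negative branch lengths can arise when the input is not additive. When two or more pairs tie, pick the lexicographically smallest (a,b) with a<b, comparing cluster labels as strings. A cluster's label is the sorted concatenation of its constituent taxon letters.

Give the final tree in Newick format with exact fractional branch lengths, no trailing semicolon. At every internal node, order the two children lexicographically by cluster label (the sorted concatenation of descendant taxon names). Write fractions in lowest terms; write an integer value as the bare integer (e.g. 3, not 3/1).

iteration 1: select H,Z (d=32, Q=-177); attach at lengths (37/4, 91/4); label the merged cluster HZ
  updated: d(HZ,N)=26, d(HZ,X)=61/2
iteration 2: select HZ,N (d=26, Q=-175/2); attach at lengths (51/4, 53/4); label the merged cluster HNZ
  updated: d(HNZ,X)=71/4
iteration 3: select HNZ,X (d=71/4); attach at lengths (71/8, 71/8); label the merged cluster HNXZ
final tree: (((H:37/4,Z:91/4):51/4,N:53/4):71/8,X:71/8)
total length: 303/4

(((H:37/4,Z:91/4):51/4,N:53/4):71/8,X:71/8)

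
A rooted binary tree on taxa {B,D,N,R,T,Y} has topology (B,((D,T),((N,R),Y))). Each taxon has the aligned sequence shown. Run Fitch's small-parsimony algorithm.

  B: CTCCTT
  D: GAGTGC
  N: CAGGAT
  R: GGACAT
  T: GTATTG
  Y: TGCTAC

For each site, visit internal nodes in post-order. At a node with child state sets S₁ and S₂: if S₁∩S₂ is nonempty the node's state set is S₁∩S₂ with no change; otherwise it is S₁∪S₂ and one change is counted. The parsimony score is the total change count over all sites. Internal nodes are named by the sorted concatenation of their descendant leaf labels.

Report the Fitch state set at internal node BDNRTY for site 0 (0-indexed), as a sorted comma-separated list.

C,G

site 0, node DT: D={G} ∩ T={G} → {G} (+0)
site 0, node NR: N={C} ∪ R={G} → {C,G} (+1)
site 0, node NRY: NR={C,G} ∪ Y={T} → {C,G,T} (+1)
site 0, node DNRTY: DT={G} ∩ NRY={C,G,T} → {G} (+0)
site 0, node BDNRTY: B={C} ∪ DNRTY={G} → {C,G} (+1)
site 1, node DT: D={A} ∪ T={T} → {A,T} (+1)
site 1, node NR: N={A} ∪ R={G} → {A,G} (+1)
site 1, node NRY: NR={A,G} ∩ Y={G} → {G} (+0)
site 1, node DNRTY: DT={A,T} ∪ NRY={G} → {A,G,T} (+1)
site 1, node BDNRTY: B={T} ∩ DNRTY={A,G,T} → {T} (+0)
site 2, node DT: D={G} ∪ T={A} → {A,G} (+1)
site 2, node NR: N={G} ∪ R={A} → {A,G} (+1)
site 2, node NRY: NR={A,G} ∪ Y={C} → {A,C,G} (+1)
site 2, node DNRTY: DT={A,G} ∩ NRY={A,C,G} → {A,G} (+0)
site 2, node BDNRTY: B={C} ∪ DNRTY={A,G} → {A,C,G} (+1)
site 3, node DT: D={T} ∩ T={T} → {T} (+0)
site 3, node NR: N={G} ∪ R={C} → {C,G} (+1)
site 3, node NRY: NR={C,G} ∪ Y={T} → {C,G,T} (+1)
site 3, node DNRTY: DT={T} ∩ NRY={C,G,T} → {T} (+0)
site 3, node BDNRTY: B={C} ∪ DNRTY={T} → {C,T} (+1)
site 4, node DT: D={G} ∪ T={T} → {G,T} (+1)
site 4, node NR: N={A} ∩ R={A} → {A} (+0)
site 4, node NRY: NR={A} ∩ Y={A} → {A} (+0)
site 4, node DNRTY: DT={G,T} ∪ NRY={A} → {A,G,T} (+1)
site 4, node BDNRTY: B={T} ∩ DNRTY={A,G,T} → {T} (+0)
site 5, node DT: D={C} ∪ T={G} → {C,G} (+1)
site 5, node NR: N={T} ∩ R={T} → {T} (+0)
site 5, node NRY: NR={T} ∪ Y={C} → {C,T} (+1)
site 5, node DNRTY: DT={C,G} ∩ NRY={C,T} → {C} (+0)
site 5, node BDNRTY: B={T} ∪ DNRTY={C} → {C,T} (+1)
per-site changes: [3, 3, 4, 3, 2, 3]; total = 18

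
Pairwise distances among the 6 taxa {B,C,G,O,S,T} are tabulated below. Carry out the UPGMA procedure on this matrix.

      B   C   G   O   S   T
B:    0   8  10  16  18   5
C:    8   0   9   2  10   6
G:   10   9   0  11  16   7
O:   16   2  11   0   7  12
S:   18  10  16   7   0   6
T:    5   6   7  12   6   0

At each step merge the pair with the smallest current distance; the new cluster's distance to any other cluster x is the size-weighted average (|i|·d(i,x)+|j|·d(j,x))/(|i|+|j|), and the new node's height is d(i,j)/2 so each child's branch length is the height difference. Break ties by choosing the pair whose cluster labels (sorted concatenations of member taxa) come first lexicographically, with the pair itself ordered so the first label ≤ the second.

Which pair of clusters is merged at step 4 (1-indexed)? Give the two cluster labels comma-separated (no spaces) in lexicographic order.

1. join C+O (d=2) ⇒ CO; edges |C|=1, |O|=1
  updated: d(B,CO)=12, d(CO,G)=10, d(CO,S)=17/2, d(CO,T)=9
2. join B+T (d=5) ⇒ BT; edges |B|=5/2, |T|=5/2
  updated: d(BT,CO)=21/2, d(BT,G)=17/2, d(BT,S)=12
3. join BT+G (d=17/2) ⇒ BGT; edges |BT|=7/4, |G|=17/4
  updated: d(BGT,CO)=31/3, d(BGT,S)=40/3
4. join CO+S (d=17/2) ⇒ COS; edges |CO|=13/4, |S|=17/4
  updated: d(BGT,COS)=34/3
5. join BGT+COS (d=34/3) ⇒ BCGOST; edges |BGT|=17/12, |COS|=17/12
final tree: (((B:5/2,T:5/2):7/4,G:17/4):17/12,((C:1,O:1):13/4,S:17/4):17/12)
total length: 70/3

CO,S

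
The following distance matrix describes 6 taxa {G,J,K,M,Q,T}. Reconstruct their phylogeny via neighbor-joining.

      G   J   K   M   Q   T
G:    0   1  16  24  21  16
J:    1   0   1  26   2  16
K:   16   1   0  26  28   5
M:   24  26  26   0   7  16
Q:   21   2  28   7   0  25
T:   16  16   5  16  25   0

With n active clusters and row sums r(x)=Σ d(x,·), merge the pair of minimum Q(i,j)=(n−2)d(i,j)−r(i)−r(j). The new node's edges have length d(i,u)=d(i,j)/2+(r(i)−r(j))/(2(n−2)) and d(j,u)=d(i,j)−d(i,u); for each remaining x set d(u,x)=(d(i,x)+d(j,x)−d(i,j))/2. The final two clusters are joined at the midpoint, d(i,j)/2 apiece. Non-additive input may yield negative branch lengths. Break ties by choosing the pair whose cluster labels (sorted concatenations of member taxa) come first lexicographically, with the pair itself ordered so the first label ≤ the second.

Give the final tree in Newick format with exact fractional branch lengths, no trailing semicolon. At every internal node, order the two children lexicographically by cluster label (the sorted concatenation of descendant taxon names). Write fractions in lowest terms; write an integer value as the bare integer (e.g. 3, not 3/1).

step 1: merge (M,Q) at d=7, Q=-154; branch lengths M→11/2, Q→3/2; new cluster MQ
  updated: d(G,MQ)=19, d(J,MQ)=21/2, d(K,MQ)=47/2, d(MQ,T)=17
step 2: merge (K,T) at d=5, Q=-169/2; branch lengths K→13/12, T→47/12; new cluster KT
  updated: d(G,KT)=27/2, d(J,KT)=6, d(KT,MQ)=71/4
step 3: merge (G,J) at d=1, Q=-49; branch lengths G→9/2, J→-7/2; new cluster GJ
  updated: d(GJ,KT)=37/4, d(GJ,MQ)=57/4
step 4: merge (GJ,KT) at d=37/4, Q=-165/4; branch lengths GJ→23/8, KT→51/8; new cluster GJKT
  updated: d(GJKT,MQ)=91/8
step 5: merge (GJKT,MQ) at d=91/8; branch lengths GJKT→91/16, MQ→91/16; new cluster GJKMQT
final tree: (((G:9/2,J:-7/2):23/8,(K:13/12,T:47/12):51/8):91/16,(M:11/2,Q:3/2):91/16)
total length: 269/8

(((G:9/2,J:-7/2):23/8,(K:13/12,T:47/12):51/8):91/16,(M:11/2,Q:3/2):91/16)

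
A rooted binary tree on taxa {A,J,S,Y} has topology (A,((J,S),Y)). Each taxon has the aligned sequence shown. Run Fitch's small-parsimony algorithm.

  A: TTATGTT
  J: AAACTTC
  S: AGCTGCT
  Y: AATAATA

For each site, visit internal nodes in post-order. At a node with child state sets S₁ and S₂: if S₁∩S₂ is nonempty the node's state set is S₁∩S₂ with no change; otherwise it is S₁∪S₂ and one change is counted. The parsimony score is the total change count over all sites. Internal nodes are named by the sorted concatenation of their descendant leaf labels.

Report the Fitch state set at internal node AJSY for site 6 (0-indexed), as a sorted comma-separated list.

[col 0] JS: children J:{A}, S:{A} ∩→ {A}; cost 0
[col 0] JSY: children JS:{A}, Y:{A} ∩→ {A}; cost 0
[col 0] AJSY: children A:{T}, JSY:{A} ∪→ {A,T}; cost 1
[col 1] JS: children J:{A}, S:{G} ∪→ {A,G}; cost 1
[col 1] JSY: children JS:{A,G}, Y:{A} ∩→ {A}; cost 0
[col 1] AJSY: children A:{T}, JSY:{A} ∪→ {A,T}; cost 1
[col 2] JS: children J:{A}, S:{C} ∪→ {A,C}; cost 1
[col 2] JSY: children JS:{A,C}, Y:{T} ∪→ {A,C,T}; cost 1
[col 2] AJSY: children A:{A}, JSY:{A,C,T} ∩→ {A}; cost 0
[col 3] JS: children J:{C}, S:{T} ∪→ {C,T}; cost 1
[col 3] JSY: children JS:{C,T}, Y:{A} ∪→ {A,C,T}; cost 1
[col 3] AJSY: children A:{T}, JSY:{A,C,T} ∩→ {T}; cost 0
[col 4] JS: children J:{T}, S:{G} ∪→ {G,T}; cost 1
[col 4] JSY: children JS:{G,T}, Y:{A} ∪→ {A,G,T}; cost 1
[col 4] AJSY: children A:{G}, JSY:{A,G,T} ∩→ {G}; cost 0
[col 5] JS: children J:{T}, S:{C} ∪→ {C,T}; cost 1
[col 5] JSY: children JS:{C,T}, Y:{T} ∩→ {T}; cost 0
[col 5] AJSY: children A:{T}, JSY:{T} ∩→ {T}; cost 0
[col 6] JS: children J:{C}, S:{T} ∪→ {C,T}; cost 1
[col 6] JSY: children JS:{C,T}, Y:{A} ∪→ {A,C,T}; cost 1
[col 6] AJSY: children A:{T}, JSY:{A,C,T} ∩→ {T}; cost 0
per-site changes: [1, 2, 2, 2, 2, 1, 2]; total = 12

T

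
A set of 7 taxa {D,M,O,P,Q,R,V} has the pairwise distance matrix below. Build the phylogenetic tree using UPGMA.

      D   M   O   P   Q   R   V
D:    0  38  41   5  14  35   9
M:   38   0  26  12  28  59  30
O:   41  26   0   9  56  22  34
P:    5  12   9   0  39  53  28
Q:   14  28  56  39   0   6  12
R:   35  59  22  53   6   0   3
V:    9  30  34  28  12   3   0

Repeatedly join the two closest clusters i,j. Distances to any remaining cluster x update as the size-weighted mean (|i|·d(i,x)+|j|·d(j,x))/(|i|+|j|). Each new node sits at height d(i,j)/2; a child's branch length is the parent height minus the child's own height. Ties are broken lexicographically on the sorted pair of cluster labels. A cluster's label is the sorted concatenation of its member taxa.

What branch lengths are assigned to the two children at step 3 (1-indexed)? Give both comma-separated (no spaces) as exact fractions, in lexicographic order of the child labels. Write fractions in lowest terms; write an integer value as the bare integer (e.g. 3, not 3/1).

9/2,3

iteration 1: select R,V (d=3); attach at lengths (3/2, 3/2); label the merged cluster RV
  updated: d(D,RV)=22, d(M,RV)=89/2, d(O,RV)=28, d(P,RV)=81/2, d(Q,RV)=9
iteration 2: select D,P (d=5); attach at lengths (5/2, 5/2); label the merged cluster DP
  updated: d(DP,M)=25, d(DP,O)=25, d(DP,Q)=53/2, d(DP,RV)=125/4
iteration 3: select Q,RV (d=9); attach at lengths (9/2, 3); label the merged cluster QRV
  updated: d(DP,QRV)=89/3, d(M,QRV)=39, d(O,QRV)=112/3
iteration 4: select DP,M (d=25); attach at lengths (10, 25/2); label the merged cluster DMP
  updated: d(DMP,O)=76/3, d(DMP,QRV)=295/9
iteration 5: select DMP,O (d=76/3); attach at lengths (1/6, 38/3); label the merged cluster DMOP
  updated: d(DMOP,QRV)=407/12
iteration 6: select DMOP,QRV (d=407/12); attach at lengths (103/24, 299/24); label the merged cluster DMOPQRV
final tree: ((((D:5/2,P:5/2):10,M:25/2):1/6,O:38/3):103/24,(Q:9/2,(R:3/2,V:3/2):3):299/24)
total length: 811/12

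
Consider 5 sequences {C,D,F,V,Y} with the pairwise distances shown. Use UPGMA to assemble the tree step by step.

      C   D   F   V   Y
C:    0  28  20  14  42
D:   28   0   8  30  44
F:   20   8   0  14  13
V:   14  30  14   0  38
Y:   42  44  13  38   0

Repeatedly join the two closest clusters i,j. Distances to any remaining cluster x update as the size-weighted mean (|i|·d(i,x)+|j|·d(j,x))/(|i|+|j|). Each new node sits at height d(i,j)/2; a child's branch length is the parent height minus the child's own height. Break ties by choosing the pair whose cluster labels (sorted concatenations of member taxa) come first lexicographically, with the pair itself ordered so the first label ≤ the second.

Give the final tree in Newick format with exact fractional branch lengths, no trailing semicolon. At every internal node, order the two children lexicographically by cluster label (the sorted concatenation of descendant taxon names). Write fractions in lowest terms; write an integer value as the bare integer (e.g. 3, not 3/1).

step 1: merge (D,F) at d=8; branch lengths D→4, F→4; new cluster DF
  updated: d(C,DF)=24, d(DF,V)=22, d(DF,Y)=57/2
step 2: merge (C,V) at d=14; branch lengths C→7, V→7; new cluster CV
  updated: d(CV,DF)=23, d(CV,Y)=40
step 3: merge (CV,DF) at d=23; branch lengths CV→9/2, DF→15/2; new cluster CDFV
  updated: d(CDFV,Y)=137/4
step 4: merge (CDFV,Y) at d=137/4; branch lengths CDFV→45/8, Y→137/8; new cluster CDFVY
final tree: (((C:7,V:7):9/2,(D:4,F:4):15/2):45/8,Y:137/8)
total length: 227/4

(((C:7,V:7):9/2,(D:4,F:4):15/2):45/8,Y:137/8)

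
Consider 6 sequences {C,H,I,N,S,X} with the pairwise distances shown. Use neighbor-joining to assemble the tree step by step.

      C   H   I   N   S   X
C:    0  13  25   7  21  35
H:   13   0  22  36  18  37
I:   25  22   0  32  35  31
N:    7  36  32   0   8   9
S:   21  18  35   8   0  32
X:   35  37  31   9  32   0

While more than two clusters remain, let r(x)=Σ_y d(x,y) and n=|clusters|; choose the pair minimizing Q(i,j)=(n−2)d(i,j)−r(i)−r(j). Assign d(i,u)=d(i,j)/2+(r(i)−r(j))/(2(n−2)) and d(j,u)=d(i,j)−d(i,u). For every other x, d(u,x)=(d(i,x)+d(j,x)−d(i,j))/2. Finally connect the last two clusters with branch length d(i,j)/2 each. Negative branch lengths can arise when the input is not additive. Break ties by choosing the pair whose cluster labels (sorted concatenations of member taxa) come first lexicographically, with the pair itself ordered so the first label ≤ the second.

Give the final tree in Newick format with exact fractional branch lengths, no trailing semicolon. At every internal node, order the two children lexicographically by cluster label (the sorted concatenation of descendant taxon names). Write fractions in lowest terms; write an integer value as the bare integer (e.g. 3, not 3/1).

(((C:39/8,((N:-2,X:11):8,S:15/2):49/8):25/8,H:13/2):31/4,I:31/4)

step 1: merge (N,X) at d=9, Q=-200; branch lengths N→-2, X→11; new cluster NX
  updated: d(C,NX)=33/2, d(H,NX)=32, d(I,NX)=27, d(NX,S)=31/2
step 2: merge (NX,S) at d=31/2, Q=-134; branch lengths NX→8, S→15/2; new cluster NSX
  updated: d(C,NSX)=11, d(H,NSX)=69/4, d(I,NSX)=93/4
step 3: merge (C,NSX) at d=11, Q=-157/2; branch lengths C→39/8, NSX→49/8; new cluster CNSX
  updated: d(CNSX,H)=77/8, d(CNSX,I)=149/8
step 4: merge (CNSX,H) at d=77/8, Q=-201/4; branch lengths CNSX→25/8, H→13/2; new cluster CHNSX
  updated: d(CHNSX,I)=31/2
step 5: merge (CHNSX,I) at d=31/2; branch lengths CHNSX→31/4, I→31/4; new cluster CHINSX
final tree: (((C:39/8,((N:-2,X:11):8,S:15/2):49/8):25/8,H:13/2):31/4,I:31/4)
total length: 485/8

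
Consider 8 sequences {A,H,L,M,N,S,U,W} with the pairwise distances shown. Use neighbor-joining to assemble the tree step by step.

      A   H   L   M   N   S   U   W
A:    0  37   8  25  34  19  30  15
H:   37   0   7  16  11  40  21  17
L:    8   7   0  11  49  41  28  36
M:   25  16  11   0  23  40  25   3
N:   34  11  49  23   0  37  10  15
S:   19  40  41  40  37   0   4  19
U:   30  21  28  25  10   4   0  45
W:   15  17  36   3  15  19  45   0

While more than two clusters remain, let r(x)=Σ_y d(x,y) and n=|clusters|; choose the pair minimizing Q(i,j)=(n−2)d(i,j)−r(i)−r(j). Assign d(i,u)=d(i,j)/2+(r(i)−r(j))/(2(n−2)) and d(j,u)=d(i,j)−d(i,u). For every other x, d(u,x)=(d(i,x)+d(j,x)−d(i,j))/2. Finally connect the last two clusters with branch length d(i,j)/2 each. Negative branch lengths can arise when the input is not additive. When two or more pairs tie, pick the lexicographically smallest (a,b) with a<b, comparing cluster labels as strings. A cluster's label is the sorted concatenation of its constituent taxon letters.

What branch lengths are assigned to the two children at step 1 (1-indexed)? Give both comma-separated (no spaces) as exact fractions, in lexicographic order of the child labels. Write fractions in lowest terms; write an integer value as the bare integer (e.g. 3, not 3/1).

step 1: merge (S,U) at d=4, Q=-339; branch lengths S→61/12, U→-13/12; new cluster SU
  updated: d(A,SU)=45/2, d(H,SU)=57/2, d(L,SU)=65/2, d(M,SU)=61/2, d(N,SU)=43/2, d(SU,W)=30
step 2: merge (A,L) at d=8, Q=-245; branch lengths A→19/5, L→21/5; new cluster AL
  updated: d(AL,H)=18, d(AL,M)=14, d(AL,N)=75/2, d(AL,SU)=47/2, d(AL,W)=43/2
step 3: merge (M,W) at d=3, Q=-161; branch lengths M→3/2, W→3/2; new cluster MW
  updated: d(AL,MW)=65/4, d(H,MW)=15, d(MW,N)=35/2, d(MW,SU)=115/4
step 4: merge (AL,SU) at d=47/2, Q=-127; branch lengths AL→127/12, SU→155/12; new cluster ALSU
  updated: d(ALSU,H)=23/2, d(ALSU,MW)=43/4, d(ALSU,N)=71/4
step 5: merge (ALSU,MW) at d=43/4, Q=-247/4; branch lengths ALSU→73/16, MW→99/16; new cluster ALMSUW
  updated: d(ALMSUW,H)=63/8, d(ALMSUW,N)=49/4
step 6: merge (ALMSUW,H) at d=63/8, Q=-249/8; branch lengths ALMSUW→73/16, H→53/16; new cluster AHLMSUW
  updated: d(AHLMSUW,N)=123/16
step 7: merge (AHLMSUW,N) at d=123/16; branch lengths AHLMSUW→123/32, N→123/32; new cluster AHLMNSUW
final tree: (((((A:19/5,L:21/5):127/12,(S:61/12,U:-13/12):155/12):73/16,(M:3/2,W:3/2):99/16):73/16,H:53/16):123/32,N:123/32)
total length: 1037/16

61/12,-13/12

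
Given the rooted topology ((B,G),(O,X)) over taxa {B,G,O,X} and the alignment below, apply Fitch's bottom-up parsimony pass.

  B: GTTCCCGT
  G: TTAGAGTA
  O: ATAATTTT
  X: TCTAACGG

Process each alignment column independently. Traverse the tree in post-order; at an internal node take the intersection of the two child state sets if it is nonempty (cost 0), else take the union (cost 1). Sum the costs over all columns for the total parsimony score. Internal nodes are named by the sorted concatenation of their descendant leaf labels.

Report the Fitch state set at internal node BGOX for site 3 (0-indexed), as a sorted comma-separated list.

A,C,G

[col 0] BG: children B:{G}, G:{T} ∪→ {G,T}; cost 1
[col 0] OX: children O:{A}, X:{T} ∪→ {A,T}; cost 1
[col 0] BGOX: children BG:{G,T}, OX:{A,T} ∩→ {T}; cost 0
[col 1] BG: children B:{T}, G:{T} ∩→ {T}; cost 0
[col 1] OX: children O:{T}, X:{C} ∪→ {C,T}; cost 1
[col 1] BGOX: children BG:{T}, OX:{C,T} ∩→ {T}; cost 0
[col 2] BG: children B:{T}, G:{A} ∪→ {A,T}; cost 1
[col 2] OX: children O:{A}, X:{T} ∪→ {A,T}; cost 1
[col 2] BGOX: children BG:{A,T}, OX:{A,T} ∩→ {A,T}; cost 0
[col 3] BG: children B:{C}, G:{G} ∪→ {C,G}; cost 1
[col 3] OX: children O:{A}, X:{A} ∩→ {A}; cost 0
[col 3] BGOX: children BG:{C,G}, OX:{A} ∪→ {A,C,G}; cost 1
[col 4] BG: children B:{C}, G:{A} ∪→ {A,C}; cost 1
[col 4] OX: children O:{T}, X:{A} ∪→ {A,T}; cost 1
[col 4] BGOX: children BG:{A,C}, OX:{A,T} ∩→ {A}; cost 0
[col 5] BG: children B:{C}, G:{G} ∪→ {C,G}; cost 1
[col 5] OX: children O:{T}, X:{C} ∪→ {C,T}; cost 1
[col 5] BGOX: children BG:{C,G}, OX:{C,T} ∩→ {C}; cost 0
[col 6] BG: children B:{G}, G:{T} ∪→ {G,T}; cost 1
[col 6] OX: children O:{T}, X:{G} ∪→ {G,T}; cost 1
[col 6] BGOX: children BG:{G,T}, OX:{G,T} ∩→ {G,T}; cost 0
[col 7] BG: children B:{T}, G:{A} ∪→ {A,T}; cost 1
[col 7] OX: children O:{T}, X:{G} ∪→ {G,T}; cost 1
[col 7] BGOX: children BG:{A,T}, OX:{G,T} ∩→ {T}; cost 0
per-site changes: [2, 1, 2, 2, 2, 2, 2, 2]; total = 15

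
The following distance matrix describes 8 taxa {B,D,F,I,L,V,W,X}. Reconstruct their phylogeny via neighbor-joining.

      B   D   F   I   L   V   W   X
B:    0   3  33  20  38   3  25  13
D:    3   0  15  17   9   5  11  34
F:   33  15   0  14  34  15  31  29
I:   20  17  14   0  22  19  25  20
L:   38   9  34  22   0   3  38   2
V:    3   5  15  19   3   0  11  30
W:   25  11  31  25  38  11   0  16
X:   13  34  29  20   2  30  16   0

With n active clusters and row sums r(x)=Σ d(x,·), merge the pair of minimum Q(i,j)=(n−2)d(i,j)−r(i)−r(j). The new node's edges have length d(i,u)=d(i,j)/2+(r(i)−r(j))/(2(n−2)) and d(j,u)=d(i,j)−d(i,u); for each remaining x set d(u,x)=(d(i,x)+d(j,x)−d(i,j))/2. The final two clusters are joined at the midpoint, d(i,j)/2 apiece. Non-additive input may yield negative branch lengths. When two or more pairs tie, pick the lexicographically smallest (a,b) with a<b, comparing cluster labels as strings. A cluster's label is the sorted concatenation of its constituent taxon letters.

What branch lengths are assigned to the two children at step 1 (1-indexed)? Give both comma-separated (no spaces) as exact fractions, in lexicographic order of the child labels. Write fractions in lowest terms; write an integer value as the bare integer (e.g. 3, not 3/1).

7/6,5/6

step 1: merge (L,X) at d=2, Q=-278; branch lengths L→7/6, X→5/6; new cluster LX
  updated: d(B,LX)=49/2, d(D,LX)=41/2, d(F,LX)=61/2, d(I,LX)=20, d(LX,V)=31/2, d(LX,W)=26
step 2: merge (F,I) at d=14, Q=-367/2; branch lengths F→187/20, I→93/20; new cluster FI
  updated: d(B,FI)=39/2, d(D,FI)=9, d(FI,LX)=73/4, d(FI,V)=10, d(FI,W)=21
step 3: merge (B,D) at d=3, Q=-223/2; branch lengths B→77/16, D→-29/16; new cluster BD
  updated: d(BD,FI)=51/4, d(BD,LX)=21, d(BD,V)=5/2, d(BD,W)=33/2
step 4: merge (FI,LX) at d=73/4, Q=-88; branch lengths FI→6, LX→49/4; new cluster FILX
  updated: d(BD,FILX)=31/4, d(FILX,V)=29/8, d(FILX,W)=115/8
step 5: merge (BD,V) at d=5/2, Q=-311/8; branch lengths BD→117/32, V→-37/32; new cluster BDV
  updated: d(BDV,FILX)=71/16, d(BDV,W)=25/2
step 6: merge (BDV,FILX) at d=71/16, Q=-501/16; branch lengths BDV→41/32, FILX→101/32; new cluster BDFILVX
  updated: d(BDFILVX,W)=359/32
step 7: merge (BDFILVX,W) at d=359/32; branch lengths BDFILVX→359/64, W→359/64; new cluster BDFILVWX
final tree: ((((B:77/16,D:-29/16):117/32,V:-37/32):41/32,((F:187/20,I:93/20):6,(L:7/6,X:5/6):49/4):101/32):359/64,W:359/64)
total length: 1773/32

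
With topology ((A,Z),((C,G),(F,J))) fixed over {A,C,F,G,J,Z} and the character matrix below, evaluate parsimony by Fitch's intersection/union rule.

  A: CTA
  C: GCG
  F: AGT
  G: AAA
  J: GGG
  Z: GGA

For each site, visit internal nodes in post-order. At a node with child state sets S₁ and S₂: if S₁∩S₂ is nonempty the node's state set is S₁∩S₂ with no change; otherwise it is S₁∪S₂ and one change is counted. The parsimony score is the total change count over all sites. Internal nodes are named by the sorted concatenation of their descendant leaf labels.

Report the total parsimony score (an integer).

9

site 0, node AZ: A={C} ∪ Z={G} → {C,G} (+1)
site 0, node CG: C={G} ∪ G={A} → {A,G} (+1)
site 0, node FJ: F={A} ∪ J={G} → {A,G} (+1)
site 0, node CFGJ: CG={A,G} ∩ FJ={A,G} → {A,G} (+0)
site 0, node ACFGJZ: AZ={C,G} ∩ CFGJ={A,G} → {G} (+0)
site 1, node AZ: A={T} ∪ Z={G} → {G,T} (+1)
site 1, node CG: C={C} ∪ G={A} → {A,C} (+1)
site 1, node FJ: F={G} ∩ J={G} → {G} (+0)
site 1, node CFGJ: CG={A,C} ∪ FJ={G} → {A,C,G} (+1)
site 1, node ACFGJZ: AZ={G,T} ∩ CFGJ={A,C,G} → {G} (+0)
site 2, node AZ: A={A} ∩ Z={A} → {A} (+0)
site 2, node CG: C={G} ∪ G={A} → {A,G} (+1)
site 2, node FJ: F={T} ∪ J={G} → {G,T} (+1)
site 2, node CFGJ: CG={A,G} ∩ FJ={G,T} → {G} (+0)
site 2, node ACFGJZ: AZ={A} ∪ CFGJ={G} → {A,G} (+1)
per-site changes: [3, 3, 3]; total = 9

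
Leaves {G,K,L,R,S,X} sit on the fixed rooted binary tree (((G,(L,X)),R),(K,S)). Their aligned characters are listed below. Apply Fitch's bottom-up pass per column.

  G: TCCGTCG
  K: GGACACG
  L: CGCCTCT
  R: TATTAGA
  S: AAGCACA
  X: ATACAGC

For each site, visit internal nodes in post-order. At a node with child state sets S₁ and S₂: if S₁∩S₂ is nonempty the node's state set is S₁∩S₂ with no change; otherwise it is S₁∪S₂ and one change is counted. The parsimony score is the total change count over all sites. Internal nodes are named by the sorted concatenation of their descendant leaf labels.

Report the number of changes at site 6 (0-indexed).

4

LX@0: {C} ∪ {A} = {A,C} (union, +1)
GLX@0: {T} ∪ {A,C} = {A,C,T} (union, +1)
GLRX@0: {A,C,T} ∩ {T} = {T} (intersection, +0)
KS@0: {G} ∪ {A} = {A,G} (union, +1)
GKLRSX@0: {T} ∪ {A,G} = {A,G,T} (union, +1)
LX@1: {G} ∪ {T} = {G,T} (union, +1)
GLX@1: {C} ∪ {G,T} = {C,G,T} (union, +1)
GLRX@1: {C,G,T} ∪ {A} = {A,C,G,T} (union, +1)
KS@1: {G} ∪ {A} = {A,G} (union, +1)
GKLRSX@1: {A,C,G,T} ∩ {A,G} = {A,G} (intersection, +0)
LX@2: {C} ∪ {A} = {A,C} (union, +1)
GLX@2: {C} ∩ {A,C} = {C} (intersection, +0)
GLRX@2: {C} ∪ {T} = {C,T} (union, +1)
KS@2: {A} ∪ {G} = {A,G} (union, +1)
GKLRSX@2: {C,T} ∪ {A,G} = {A,C,G,T} (union, +1)
LX@3: {C} ∩ {C} = {C} (intersection, +0)
GLX@3: {G} ∪ {C} = {C,G} (union, +1)
GLRX@3: {C,G} ∪ {T} = {C,G,T} (union, +1)
KS@3: {C} ∩ {C} = {C} (intersection, +0)
GKLRSX@3: {C,G,T} ∩ {C} = {C} (intersection, +0)
LX@4: {T} ∪ {A} = {A,T} (union, +1)
GLX@4: {T} ∩ {A,T} = {T} (intersection, +0)
GLRX@4: {T} ∪ {A} = {A,T} (union, +1)
KS@4: {A} ∩ {A} = {A} (intersection, +0)
GKLRSX@4: {A,T} ∩ {A} = {A} (intersection, +0)
LX@5: {C} ∪ {G} = {C,G} (union, +1)
GLX@5: {C} ∩ {C,G} = {C} (intersection, +0)
GLRX@5: {C} ∪ {G} = {C,G} (union, +1)
KS@5: {C} ∩ {C} = {C} (intersection, +0)
GKLRSX@5: {C,G} ∩ {C} = {C} (intersection, +0)
LX@6: {T} ∪ {C} = {C,T} (union, +1)
GLX@6: {G} ∪ {C,T} = {C,G,T} (union, +1)
GLRX@6: {C,G,T} ∪ {A} = {A,C,G,T} (union, +1)
KS@6: {G} ∪ {A} = {A,G} (union, +1)
GKLRSX@6: {A,C,G,T} ∩ {A,G} = {A,G} (intersection, +0)
per-site changes: [4, 4, 4, 2, 2, 2, 4]; total = 22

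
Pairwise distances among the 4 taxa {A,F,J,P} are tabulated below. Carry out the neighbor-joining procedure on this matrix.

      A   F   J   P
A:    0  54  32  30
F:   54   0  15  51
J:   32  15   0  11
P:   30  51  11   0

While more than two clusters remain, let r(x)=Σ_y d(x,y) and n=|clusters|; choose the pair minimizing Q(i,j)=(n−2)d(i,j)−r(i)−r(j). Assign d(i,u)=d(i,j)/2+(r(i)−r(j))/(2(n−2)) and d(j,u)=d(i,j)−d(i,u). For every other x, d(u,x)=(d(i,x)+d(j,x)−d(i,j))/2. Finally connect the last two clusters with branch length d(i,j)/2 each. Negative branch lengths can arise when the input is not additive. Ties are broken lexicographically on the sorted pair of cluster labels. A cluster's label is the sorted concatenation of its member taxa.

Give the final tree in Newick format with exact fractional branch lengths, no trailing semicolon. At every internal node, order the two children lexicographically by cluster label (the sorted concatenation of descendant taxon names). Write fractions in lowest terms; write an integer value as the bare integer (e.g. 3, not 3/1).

(((A:21,P:9):29/2,F:23):-4,J:-4)

iteration 1: select A,P (d=30, Q=-148); attach at lengths (21, 9); label the merged cluster AP
  updated: d(AP,F)=75/2, d(AP,J)=13/2
iteration 2: select AP,F (d=75/2, Q=-59); attach at lengths (29/2, 23); label the merged cluster AFP
  updated: d(AFP,J)=-8
iteration 3: select AFP,J (d=-8); attach at lengths (-4, -4); label the merged cluster AFJP
final tree: (((A:21,P:9):29/2,F:23):-4,J:-4)
total length: 119/2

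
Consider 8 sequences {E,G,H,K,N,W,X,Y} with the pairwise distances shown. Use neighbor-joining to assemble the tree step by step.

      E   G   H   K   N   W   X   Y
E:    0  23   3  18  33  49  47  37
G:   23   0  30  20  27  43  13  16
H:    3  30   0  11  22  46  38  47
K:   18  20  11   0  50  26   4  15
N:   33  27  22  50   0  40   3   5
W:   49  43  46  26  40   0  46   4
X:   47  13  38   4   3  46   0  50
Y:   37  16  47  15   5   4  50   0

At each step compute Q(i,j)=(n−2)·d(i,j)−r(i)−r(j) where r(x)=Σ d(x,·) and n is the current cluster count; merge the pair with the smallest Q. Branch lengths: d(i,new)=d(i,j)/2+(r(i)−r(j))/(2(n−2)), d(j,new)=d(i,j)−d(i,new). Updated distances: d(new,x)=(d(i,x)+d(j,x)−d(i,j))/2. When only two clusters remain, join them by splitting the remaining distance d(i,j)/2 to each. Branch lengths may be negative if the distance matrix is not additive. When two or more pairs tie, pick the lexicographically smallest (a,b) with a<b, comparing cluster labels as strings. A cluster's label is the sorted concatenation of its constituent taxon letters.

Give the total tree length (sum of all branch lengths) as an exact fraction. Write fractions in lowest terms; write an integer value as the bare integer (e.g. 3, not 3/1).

1093/16

step 1: merge (W,Y) at d=4, Q=-404; branch lengths W→26/3, Y→-14/3; new cluster WY
  updated: d(E,WY)=41, d(G,WY)=55/2, d(H,WY)=89/2, d(K,WY)=37/2, d(N,WY)=41/2, d(WY,X)=46
step 2: merge (E,H) at d=3, Q=-597/2; branch lengths E→63/20, H→-3/20; new cluster EH
  updated: d(EH,G)=25, d(EH,K)=13, d(EH,N)=26, d(EH,WY)=165/4, d(EH,X)=41
step 3: merge (N,X) at d=3, Q=-443/2; branch lengths N→63/16, X→-15/16; new cluster NX
  updated: d(EH,NX)=32, d(G,NX)=37/2, d(K,NX)=51/2, d(NX,WY)=127/4
step 4: merge (EH,K) at d=13, Q=-597/4; branch lengths EH→293/24, K→19/24; new cluster EHK
  updated: d(EHK,G)=16, d(EHK,NX)=89/4, d(EHK,WY)=187/8
step 5: merge (EHK,WY) at d=187/8, Q=-195/2; branch lengths EHK→103/16, WY→271/16; new cluster EHKWY
  updated: d(EHKWY,G)=161/16, d(EHKWY,NX)=245/16
step 6: merge (EHKWY,G) at d=161/16, Q=-351/8; branch lengths EHKWY→55/16, G→53/8; new cluster EGHKWY
  updated: d(EGHKWY,NX)=95/8
step 7: merge (EGHKWY,NX) at d=95/8; branch lengths EGHKWY→95/16, NX→95/16; new cluster EGHKNWXY
final tree: (((((E:63/20,H:-3/20):293/24,K:19/24):103/16,(W:26/3,Y:-14/3):271/16):55/16,G:53/8):95/16,(N:63/16,X:-15/16):95/16)
total length: 1093/16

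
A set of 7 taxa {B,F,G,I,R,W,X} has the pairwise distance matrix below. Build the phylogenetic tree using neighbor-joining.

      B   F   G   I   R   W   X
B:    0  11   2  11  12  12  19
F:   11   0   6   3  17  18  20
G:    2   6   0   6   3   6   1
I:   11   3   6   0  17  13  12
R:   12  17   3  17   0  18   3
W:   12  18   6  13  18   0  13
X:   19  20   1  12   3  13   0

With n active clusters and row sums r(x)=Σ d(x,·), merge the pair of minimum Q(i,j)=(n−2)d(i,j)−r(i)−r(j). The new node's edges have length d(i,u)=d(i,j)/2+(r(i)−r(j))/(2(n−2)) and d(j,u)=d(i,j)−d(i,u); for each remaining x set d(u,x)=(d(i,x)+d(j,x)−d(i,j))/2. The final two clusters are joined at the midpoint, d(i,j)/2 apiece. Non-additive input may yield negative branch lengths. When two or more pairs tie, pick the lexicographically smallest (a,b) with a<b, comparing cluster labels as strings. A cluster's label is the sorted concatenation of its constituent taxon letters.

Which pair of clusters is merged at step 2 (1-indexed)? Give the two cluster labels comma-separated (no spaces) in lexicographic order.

F,I

step 1: merge (R,X) at d=3, Q=-123; branch lengths R→17/10, X→13/10; new cluster RX
  updated: d(B,RX)=14, d(F,RX)=17, d(G,RX)=1/2, d(I,RX)=13, d(RX,W)=14
step 2: merge (F,I) at d=3, Q=-89; branch lengths F→21/8, I→3/8; new cluster FI
  updated: d(B,FI)=19/2, d(FI,G)=9/2, d(FI,RX)=27/2, d(FI,W)=14
step 3: merge (G,RX) at d=1/2, Q=-107/2; branch lengths G→-55/12, RX→61/12; new cluster GRX
  updated: d(B,GRX)=31/4, d(FI,GRX)=35/4, d(GRX,W)=39/4
step 4: merge (B,FI) at d=19/2, Q=-85/2; branch lengths B→4, FI→11/2; new cluster BFI
  updated: d(BFI,GRX)=7/2, d(BFI,W)=33/4
step 5: merge (BFI,GRX) at d=7/2, Q=-43/2; branch lengths BFI→1, GRX→5/2; new cluster BFGIRX
  updated: d(BFGIRX,W)=29/4
step 6: merge (BFGIRX,W) at d=29/4; branch lengths BFGIRX→29/8, W→29/8; new cluster BFGIRWX
final tree: (((B:4,(F:21/8,I:3/8):11/2):1,(G:-55/12,(R:17/10,X:13/10):61/12):5/2):29/8,W:29/8)
total length: 107/4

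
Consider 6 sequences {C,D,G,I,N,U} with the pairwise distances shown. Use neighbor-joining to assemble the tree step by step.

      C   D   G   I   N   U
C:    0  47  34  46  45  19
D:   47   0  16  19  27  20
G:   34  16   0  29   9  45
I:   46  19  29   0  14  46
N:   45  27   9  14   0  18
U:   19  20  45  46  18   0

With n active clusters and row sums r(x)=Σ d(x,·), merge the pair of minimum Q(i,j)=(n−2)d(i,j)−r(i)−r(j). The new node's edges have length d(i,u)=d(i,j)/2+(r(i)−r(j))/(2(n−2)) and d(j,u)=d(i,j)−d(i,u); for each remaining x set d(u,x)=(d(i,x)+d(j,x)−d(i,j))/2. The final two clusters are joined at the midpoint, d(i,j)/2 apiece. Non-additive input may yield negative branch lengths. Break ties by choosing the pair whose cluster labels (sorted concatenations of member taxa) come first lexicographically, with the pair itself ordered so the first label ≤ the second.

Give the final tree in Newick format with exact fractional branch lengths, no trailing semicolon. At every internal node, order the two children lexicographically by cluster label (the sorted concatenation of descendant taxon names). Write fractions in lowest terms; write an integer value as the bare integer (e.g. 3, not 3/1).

((((C:119/8,U:33/8):139/8,(G:13/2,N:5/2):33/8):27/8,D:51/8):101/16,I:101/16)

iteration 1: select C,U (d=19, Q=-263); attach at lengths (119/8, 33/8); label the merged cluster CU
  updated: d(CU,D)=24, d(CU,G)=30, d(CU,I)=73/2, d(CU,N)=22
iteration 2: select G,N (d=9, Q=-129); attach at lengths (13/2, 5/2); label the merged cluster GN
  updated: d(CU,GN)=43/2, d(D,GN)=17, d(GN,I)=17
iteration 3: select CU,GN (d=43/2, Q=-189/2); attach at lengths (139/8, 33/8); label the merged cluster CGNU
  updated: d(CGNU,D)=39/4, d(CGNU,I)=16
iteration 4: select CGNU,D (d=39/4, Q=-179/4); attach at lengths (27/8, 51/8); label the merged cluster CDGNU
  updated: d(CDGNU,I)=101/8
iteration 5: select CDGNU,I (d=101/8); attach at lengths (101/16, 101/16); label the merged cluster CDGINU
final tree: ((((C:119/8,U:33/8):139/8,(G:13/2,N:5/2):33/8):27/8,D:51/8):101/16,I:101/16)
total length: 575/8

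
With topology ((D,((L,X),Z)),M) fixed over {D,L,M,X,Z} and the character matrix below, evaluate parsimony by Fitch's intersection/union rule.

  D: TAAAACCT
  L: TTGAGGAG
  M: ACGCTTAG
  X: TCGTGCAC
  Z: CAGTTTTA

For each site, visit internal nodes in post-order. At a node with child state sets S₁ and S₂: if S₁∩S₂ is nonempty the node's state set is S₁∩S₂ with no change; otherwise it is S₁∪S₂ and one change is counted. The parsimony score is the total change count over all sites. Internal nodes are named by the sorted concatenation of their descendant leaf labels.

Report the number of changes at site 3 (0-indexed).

3

site 0, node LX: L={T} ∩ X={T} → {T} (+0)
site 0, node LXZ: LX={T} ∪ Z={C} → {C,T} (+1)
site 0, node DLXZ: D={T} ∩ LXZ={C,T} → {T} (+0)
site 0, node DLMXZ: DLXZ={T} ∪ M={A} → {A,T} (+1)
site 1, node LX: L={T} ∪ X={C} → {C,T} (+1)
site 1, node LXZ: LX={C,T} ∪ Z={A} → {A,C,T} (+1)
site 1, node DLXZ: D={A} ∩ LXZ={A,C,T} → {A} (+0)
site 1, node DLMXZ: DLXZ={A} ∪ M={C} → {A,C} (+1)
site 2, node LX: L={G} ∩ X={G} → {G} (+0)
site 2, node LXZ: LX={G} ∩ Z={G} → {G} (+0)
site 2, node DLXZ: D={A} ∪ LXZ={G} → {A,G} (+1)
site 2, node DLMXZ: DLXZ={A,G} ∩ M={G} → {G} (+0)
site 3, node LX: L={A} ∪ X={T} → {A,T} (+1)
site 3, node LXZ: LX={A,T} ∩ Z={T} → {T} (+0)
site 3, node DLXZ: D={A} ∪ LXZ={T} → {A,T} (+1)
site 3, node DLMXZ: DLXZ={A,T} ∪ M={C} → {A,C,T} (+1)
site 4, node LX: L={G} ∩ X={G} → {G} (+0)
site 4, node LXZ: LX={G} ∪ Z={T} → {G,T} (+1)
site 4, node DLXZ: D={A} ∪ LXZ={G,T} → {A,G,T} (+1)
site 4, node DLMXZ: DLXZ={A,G,T} ∩ M={T} → {T} (+0)
site 5, node LX: L={G} ∪ X={C} → {C,G} (+1)
site 5, node LXZ: LX={C,G} ∪ Z={T} → {C,G,T} (+1)
site 5, node DLXZ: D={C} ∩ LXZ={C,G,T} → {C} (+0)
site 5, node DLMXZ: DLXZ={C} ∪ M={T} → {C,T} (+1)
site 6, node LX: L={A} ∩ X={A} → {A} (+0)
site 6, node LXZ: LX={A} ∪ Z={T} → {A,T} (+1)
site 6, node DLXZ: D={C} ∪ LXZ={A,T} → {A,C,T} (+1)
site 6, node DLMXZ: DLXZ={A,C,T} ∩ M={A} → {A} (+0)
site 7, node LX: L={G} ∪ X={C} → {C,G} (+1)
site 7, node LXZ: LX={C,G} ∪ Z={A} → {A,C,G} (+1)
site 7, node DLXZ: D={T} ∪ LXZ={A,C,G} → {A,C,G,T} (+1)
site 7, node DLMXZ: DLXZ={A,C,G,T} ∩ M={G} → {G} (+0)
per-site changes: [2, 3, 1, 3, 2, 3, 2, 3]; total = 19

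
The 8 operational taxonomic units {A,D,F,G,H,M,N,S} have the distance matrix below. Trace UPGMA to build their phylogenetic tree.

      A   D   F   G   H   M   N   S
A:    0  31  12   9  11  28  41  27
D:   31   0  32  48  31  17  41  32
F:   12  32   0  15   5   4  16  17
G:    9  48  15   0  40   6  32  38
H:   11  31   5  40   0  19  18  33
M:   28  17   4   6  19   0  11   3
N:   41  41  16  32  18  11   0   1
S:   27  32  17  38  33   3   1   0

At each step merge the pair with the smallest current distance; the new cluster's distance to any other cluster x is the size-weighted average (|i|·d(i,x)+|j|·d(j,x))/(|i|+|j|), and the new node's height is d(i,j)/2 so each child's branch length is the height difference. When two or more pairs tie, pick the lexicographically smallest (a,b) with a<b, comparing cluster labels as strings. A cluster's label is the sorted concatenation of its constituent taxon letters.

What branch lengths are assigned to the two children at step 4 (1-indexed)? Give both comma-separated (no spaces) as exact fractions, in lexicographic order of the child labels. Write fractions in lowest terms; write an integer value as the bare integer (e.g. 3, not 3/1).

iteration 1: select N,S (d=1); attach at lengths (1/2, 1/2); label the merged cluster NS
  updated: d(A,NS)=34, d(D,NS)=73/2, d(F,NS)=33/2, d(G,NS)=35, d(H,NS)=51/2, d(M,NS)=7
iteration 2: select F,M (d=4); attach at lengths (2, 2); label the merged cluster FM
  updated: d(A,FM)=20, d(D,FM)=49/2, d(FM,G)=21/2, d(FM,H)=12, d(FM,NS)=47/4
iteration 3: select A,G (d=9); attach at lengths (9/2, 9/2); label the merged cluster AG
  updated: d(AG,D)=79/2, d(AG,FM)=61/4, d(AG,H)=51/2, d(AG,NS)=69/2
iteration 4: select FM,NS (d=47/4); attach at lengths (31/8, 43/8); label the merged cluster FMNS
  updated: d(AG,FMNS)=199/8, d(D,FMNS)=61/2, d(FMNS,H)=75/4
iteration 5: select FMNS,H (d=75/4); attach at lengths (7/2, 75/8); label the merged cluster FHMNS
  updated: d(AG,FHMNS)=25, d(D,FHMNS)=153/5
iteration 6: select AG,FHMNS (d=25); attach at lengths (8, 25/8); label the merged cluster AFGHMNS
  updated: d(AFGHMNS,D)=232/7
iteration 7: select AFGHMNS,D (d=232/7); attach at lengths (57/14, 116/7); label the merged cluster ADFGHMNS
final tree: (((A:9/2,G:9/2):8,(((F:2,M:2):31/8,(N:1/2,S:1/2):43/8):7/2,H:75/8):25/8):57/14,D:116/7)
total length: 1901/28

31/8,43/8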